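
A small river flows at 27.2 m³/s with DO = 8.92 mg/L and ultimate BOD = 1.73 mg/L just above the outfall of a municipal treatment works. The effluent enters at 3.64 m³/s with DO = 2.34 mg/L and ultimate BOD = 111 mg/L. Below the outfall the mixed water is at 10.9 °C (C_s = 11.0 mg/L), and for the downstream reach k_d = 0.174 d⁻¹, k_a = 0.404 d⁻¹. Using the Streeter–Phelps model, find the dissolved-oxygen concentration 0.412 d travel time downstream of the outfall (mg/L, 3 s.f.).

Mixed DO = (27.2×8.92 + 3.64×2.34)/(27.2+3.64) = 251.1/30.84 = 8.143 mg/L.
Mixed L₀ = (27.2×1.73 + 3.64×111)/(30.84) = 451.1/30.84 = 14.63 mg/L.
Initial deficit D₀ = C_s − DO₀ = 11.0 − 8.143 = 2.857 mg/L.
D(0.412) = [0.174×14.63/(0.404−0.174)](e^(−0.174×0.412) − e^(−0.404×0.412)) + 2.857 e^(−0.404×0.412)
= 11.07 × (0.9308 − 0.8467) + 2.857 × 0.8467 = 3.350 mg/L.
DO = 11.0 − 3.350 = 7.650 mg/L.

DO ≈ 7.65 mg/L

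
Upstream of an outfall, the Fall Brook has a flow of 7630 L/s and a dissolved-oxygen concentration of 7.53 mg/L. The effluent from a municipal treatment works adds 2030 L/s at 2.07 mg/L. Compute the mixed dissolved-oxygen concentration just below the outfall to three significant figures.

6.38 mg/L

Flow-weighted mixing: C = (Q_r C_r + Q_w C_w)/(Q_r + Q_w)
= (7630×7.53 + 2030×2.07)/(7630 + 2030) = 61660/9660 = 6.383 mg/L.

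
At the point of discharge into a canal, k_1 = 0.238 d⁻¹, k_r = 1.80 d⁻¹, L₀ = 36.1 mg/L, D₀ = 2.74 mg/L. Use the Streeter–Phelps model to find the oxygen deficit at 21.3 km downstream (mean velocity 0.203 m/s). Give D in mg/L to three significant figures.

Travel time t = x/v = 21.3 km / (0.203 m/s) = 21300 m / 0.203 m/s = 104900 s = 1.214 d.
k_1 L₀/(k_r−k_1) = 0.238×36.1/(1.80−0.238) = 8.592/1.562 = 5.501 mg/L.
e^(−k_1 t) = e^(−0.238×1.214) = 0.7490; e^(−k_r t) = e^(−1.80×1.214) = 0.1124.
D = 5.501 × (0.7490 − 0.1124) + 2.74 × 0.1124 = 3.502 + 0.3079 = 3.810 mg/L.

D ≈ 3.81 mg/L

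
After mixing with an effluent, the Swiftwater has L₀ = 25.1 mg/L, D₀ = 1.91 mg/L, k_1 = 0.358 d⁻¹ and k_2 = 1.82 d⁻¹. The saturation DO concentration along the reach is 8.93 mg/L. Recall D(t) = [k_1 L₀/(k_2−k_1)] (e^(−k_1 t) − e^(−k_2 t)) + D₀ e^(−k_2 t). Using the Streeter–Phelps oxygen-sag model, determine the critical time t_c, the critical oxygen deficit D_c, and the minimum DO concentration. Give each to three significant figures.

With k_2/k_1 = 5.084 and 1 − D₀(k_2−k_1)/(k_1 L₀) = 0.6892,
t_c = ln(5.084 × 0.6892) / (1.82 − 0.358) = ln(3.504) / 1.462 = 1.254/1.462 = 0.8577 d.
L(t_c) = L₀ e^(−k_1 t_c) = 25.1 × 0.7356 = 18.46 mg/L, and at the critical point k_2 D_c = k_1 L, so D_c = (0.358/1.82) × 18.46 = 3.632 mg/L.
Minimum DO = C_s − D_c = 8.93 − 3.632 = 5.298 mg/L.

t_c ≈ 0.858 d; D_c ≈ 3.63 mg/L; min DO ≈ 5.30 mg/L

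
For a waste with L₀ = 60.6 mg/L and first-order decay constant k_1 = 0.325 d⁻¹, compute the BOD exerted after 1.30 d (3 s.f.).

y_t = L₀(1 − e^(−k_1 t)) = 60.6 × (1 − e^(−0.325×1.30))
= 60.6 × (1 − 0.6554) = 60.6 × 0.3446 = 20.88 mg/L.

y ≈ 20.9 mg/L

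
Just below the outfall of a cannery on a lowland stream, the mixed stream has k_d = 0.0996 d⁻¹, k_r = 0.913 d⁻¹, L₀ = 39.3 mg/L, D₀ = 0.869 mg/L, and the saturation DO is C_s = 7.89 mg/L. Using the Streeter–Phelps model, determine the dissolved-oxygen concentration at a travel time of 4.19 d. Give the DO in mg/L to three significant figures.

k_d L₀/(k_r−k_d) = 0.0996×39.3/(0.913−0.0996) = 3.914/0.8134 = 4.812 mg/L.
e^(−k_d t) = e^(−0.0996×4.190) = 0.6588; e^(−k_r t) = e^(−0.913×4.190) = 0.02181.
D = 4.812 × (0.6588 − 0.02181) + 0.869 × 0.02181 = 3.065 + 0.01895 = 3.084 mg/L.
DO = C_s − D = 7.89 − 3.084 = 4.806 mg/L.

DO ≈ 4.81 mg/L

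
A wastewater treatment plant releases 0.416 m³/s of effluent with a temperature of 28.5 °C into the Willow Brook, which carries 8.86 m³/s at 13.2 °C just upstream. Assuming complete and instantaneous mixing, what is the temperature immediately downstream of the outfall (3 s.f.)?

Flow-weighted mixing: C = (Q_r C_r + Q_w C_w)/(Q_r + Q_w)
= (8.86×13.2 + 0.416×28.5)/(8.86 + 0.416) = 128.8/9.276 = 13.89 °C.

13.9 °C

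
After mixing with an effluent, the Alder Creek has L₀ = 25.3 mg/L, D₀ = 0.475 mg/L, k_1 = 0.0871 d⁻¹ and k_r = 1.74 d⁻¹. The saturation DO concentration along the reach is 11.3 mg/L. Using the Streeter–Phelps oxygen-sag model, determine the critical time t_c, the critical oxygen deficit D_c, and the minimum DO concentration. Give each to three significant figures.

With k_r/k_1 = 19.98 and 1 − D₀(k_r−k_1)/(k_1 L₀) = 0.6437,
t_c = ln(19.98 × 0.6437) / (1.74 − 0.0871) = ln(12.86) / 1.653 = 2.554/1.653 = 1.545 d.
L(t_c) = L₀ e^(−k_1 t_c) = 25.3 × 0.8741 = 22.11 mg/L, and at the critical point k_r D_c = k_1 L, so D_c = (0.0871/1.74) × 22.11 = 1.107 mg/L.
Minimum DO = C_s − D_c = 11.3 − 1.107 = 10.19 mg/L.

t_c ≈ 1.55 d; D_c ≈ 1.11 mg/L; min DO ≈ 10.2 mg/L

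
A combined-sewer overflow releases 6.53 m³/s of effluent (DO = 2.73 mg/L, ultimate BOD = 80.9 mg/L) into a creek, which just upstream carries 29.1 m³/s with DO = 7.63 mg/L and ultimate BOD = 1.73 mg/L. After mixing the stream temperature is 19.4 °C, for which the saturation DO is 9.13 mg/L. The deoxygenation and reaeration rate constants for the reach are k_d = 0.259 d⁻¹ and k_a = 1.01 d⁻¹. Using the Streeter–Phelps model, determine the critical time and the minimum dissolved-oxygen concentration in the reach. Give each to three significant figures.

Mixed DO = (29.1×7.63 + 6.53×2.73)/(29.1+6.53) = 239.9/35.63 = 6.732 mg/L.
Mixed L₀ = (29.1×1.73 + 6.53×80.9)/(35.63) = 578.6/35.63 = 16.24 mg/L.
Initial deficit D₀ = C_s − DO₀ = 9.13 − 6.732 = 2.398 mg/L.
t_c = (1/0.7510) ln[(1.01/0.259)(1 − 2.398×0.7510/(0.259×16.24))] = 1.332 × ln(2.230) = 1.068 d.
D_c = (0.259/1.01) × 16.24 × e^(−0.259×1.068) = 0.2564 × 16.24 × 0.7584 = 3.158 mg/L.
Minimum DO = 9.13 − 3.158 = 5.972 mg/L.

t_c ≈ 1.07 d; minimum DO ≈ 5.97 mg/L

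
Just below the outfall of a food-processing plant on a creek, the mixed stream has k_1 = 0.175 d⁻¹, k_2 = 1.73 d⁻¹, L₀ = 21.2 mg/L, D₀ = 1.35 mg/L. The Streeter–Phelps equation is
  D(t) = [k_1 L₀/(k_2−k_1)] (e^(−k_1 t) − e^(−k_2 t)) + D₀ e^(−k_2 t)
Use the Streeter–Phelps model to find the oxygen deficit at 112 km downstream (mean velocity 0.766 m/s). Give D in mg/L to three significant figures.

D ≈ 1.72 mg/L

Travel time t = x/v = 112 km / (0.766 m/s) = 112000 m / 0.766 m/s = 146200 s = 1.692 d.
k_1 L₀/(k_2−k_1) = 0.175×21.2/(1.73−0.175) = 3.710/1.555 = 2.386 mg/L.
e^(−k_1 t) = e^(−0.175×1.692) = 0.7437; e^(−k_2 t) = e^(−1.73×1.692) = 0.05352.
D = 2.386 × (0.7437 − 0.05352) + 1.35 × 0.05352 = 1.647 + 0.07225 = 1.719 mg/L.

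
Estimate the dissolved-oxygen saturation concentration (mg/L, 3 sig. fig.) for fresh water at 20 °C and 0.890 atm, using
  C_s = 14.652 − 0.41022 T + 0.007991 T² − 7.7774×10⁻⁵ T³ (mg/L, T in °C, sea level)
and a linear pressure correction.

At sea level: C_s = 14.652 − 0.41022×20 + 0.007991×20² − 7.7774×10⁻⁵×20³ = 9.022 mg/L.
Pressure correction: C_s' = 9.022 × 0.890 = 8.029 mg/L.

C_s ≈ 8.03 mg/L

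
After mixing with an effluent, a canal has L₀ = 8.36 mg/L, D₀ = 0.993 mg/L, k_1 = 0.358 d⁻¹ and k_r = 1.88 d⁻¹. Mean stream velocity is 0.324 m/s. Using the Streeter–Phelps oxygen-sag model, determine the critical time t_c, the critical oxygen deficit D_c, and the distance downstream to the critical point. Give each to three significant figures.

At the critical point dD/dt = 0, so k_1 L₀ e^(−k_1 t) = k_r D. Substituting D(t) from the Streeter–Phelps equation and solving for t gives
t_c = ln[(k_r/k_1)(1 − D₀(k_r−k_1)/(k_1 L₀))] / (k_r−k_1).
Here k_r−k_1 = 1.522 d⁻¹ and 1 − D₀(k_r−k_1)/(k_1 L₀) = 1 − 0.993×1.522/(0.358×8.36) = 0.4950, so
t_c = ln(5.251 × 0.4950) / 1.522 = 0.9553 / 1.522 = 0.6277 d.
L(t_c) = L₀ e^(−k_1 t_c) = 8.36 × 0.7987 = 6.678 mg/L, and at the critical point k_r D_c = k_1 L, so D_c = (0.358/1.88) × 6.678 = 1.272 mg/L.
x_c = v t_c = 0.324 m/s × 0.6277 d × 86400 s/d = 17570 m ≈ 17.6 km.

t_c ≈ 0.628 d; D_c ≈ 1.27 mg/L; x_c ≈ 17.6 km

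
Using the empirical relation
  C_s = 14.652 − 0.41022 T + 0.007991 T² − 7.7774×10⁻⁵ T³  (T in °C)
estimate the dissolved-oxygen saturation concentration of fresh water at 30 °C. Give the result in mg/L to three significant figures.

C_s ≈ 7.44 mg/L

C_s = 14.652 − 0.41022×30 + 0.007991×30² − 7.7774×10⁻⁵×30³ = 7.437 mg/L.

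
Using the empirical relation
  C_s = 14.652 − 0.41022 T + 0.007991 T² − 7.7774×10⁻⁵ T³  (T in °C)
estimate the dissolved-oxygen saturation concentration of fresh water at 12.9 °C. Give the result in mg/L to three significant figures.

C_s = 14.652 − 0.41022×12.9 + 0.007991×12.9² − 7.7774×10⁻⁵×12.9³ = 10.52 mg/L.

C_s ≈ 10.5 mg/L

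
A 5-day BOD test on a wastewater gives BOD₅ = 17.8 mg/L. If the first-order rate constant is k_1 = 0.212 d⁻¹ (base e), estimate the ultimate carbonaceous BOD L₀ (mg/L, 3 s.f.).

L₀ ≈ 27.2 mg/L

BOD₅ = L₀(1 − e^(−5k_1)) ⇒ L₀ = BOD₅ / (1 − e^(−5×0.212))
= 17.8 / (1 − 0.3465) = 17.8 / 0.6535 = 27.24 mg/L.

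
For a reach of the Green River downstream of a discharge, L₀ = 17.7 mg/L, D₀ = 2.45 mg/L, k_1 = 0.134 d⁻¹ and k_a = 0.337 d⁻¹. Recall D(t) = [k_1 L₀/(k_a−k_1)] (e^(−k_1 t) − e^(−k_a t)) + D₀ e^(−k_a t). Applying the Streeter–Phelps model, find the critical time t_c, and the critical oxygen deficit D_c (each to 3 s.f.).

t_c ≈ 3.38 d; D_c ≈ 4.47 mg/L

t_c = [1/(k_a−k_1)] ln[(k_a/k_1)(1 − D₀(k_a−k_1)/(k_1 L₀))]
= [1/(0.337−0.134)] ln[(0.337/0.134)(1 − 2.45×0.2030/(0.134×17.7))]
= (1/0.2030) ln[2.515 × 0.7903] = 4.926 × ln(1.988) = 4.926 × 0.6869 = 3.384 d.
L(t_c) = L₀ e^(−k_1 t_c) = 17.7 × 0.6354 = 11.25 mg/L, and at the critical point k_a D_c = k_1 L, so D_c = (0.134/0.337) × 11.25 = 4.472 mg/L.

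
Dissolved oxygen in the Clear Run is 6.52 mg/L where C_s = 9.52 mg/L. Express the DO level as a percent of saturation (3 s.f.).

% saturation = C/C_s × 100 = 6.52/9.52 × 100 = 68.5 %.

68.5 % saturation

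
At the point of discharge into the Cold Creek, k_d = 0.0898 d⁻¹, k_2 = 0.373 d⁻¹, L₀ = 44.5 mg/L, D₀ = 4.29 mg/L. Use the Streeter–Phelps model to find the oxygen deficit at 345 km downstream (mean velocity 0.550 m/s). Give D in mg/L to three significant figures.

Travel time t = x/v = 345 km / (0.550 m/s) = 345000 m / 0.550 m/s = 627300 s = 7.260 d.
k_d L₀/(k_2−k_d) = 0.0898×44.5/(0.373−0.0898) = 3.996/0.2832 = 14.11 mg/L.
e^(−k_d t) = e^(−0.0898×7.260) = 0.5210; e^(−k_2 t) = e^(−0.373×7.260) = 0.06667.
D = 14.11 × (0.5210 − 0.06667) + 4.29 × 0.06667 = 6.411 + 0.2860 = 6.697 mg/L.

D ≈ 6.70 mg/L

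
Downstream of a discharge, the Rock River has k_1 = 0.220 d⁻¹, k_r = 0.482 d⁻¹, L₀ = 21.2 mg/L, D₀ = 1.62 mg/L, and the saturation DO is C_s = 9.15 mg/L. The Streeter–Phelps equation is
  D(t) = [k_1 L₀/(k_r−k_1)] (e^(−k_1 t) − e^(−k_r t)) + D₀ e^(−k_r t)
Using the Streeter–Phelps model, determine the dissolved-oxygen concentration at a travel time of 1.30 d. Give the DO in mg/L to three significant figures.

k_1 L₀/(k_r−k_1) = 0.220×21.2/(0.482−0.220) = 4.664/0.2620 = 17.80 mg/L.
e^(−k_1 t) = e^(−0.220×1.300) = 0.7513; e^(−k_r t) = e^(−0.482×1.300) = 0.5344.
D = 17.80 × (0.7513 − 0.5344) + 1.62 × 0.5344 = 3.860 + 0.8657 = 4.726 mg/L.
DO = C_s − D = 9.15 − 4.726 = 4.424 mg/L.

DO ≈ 4.42 mg/L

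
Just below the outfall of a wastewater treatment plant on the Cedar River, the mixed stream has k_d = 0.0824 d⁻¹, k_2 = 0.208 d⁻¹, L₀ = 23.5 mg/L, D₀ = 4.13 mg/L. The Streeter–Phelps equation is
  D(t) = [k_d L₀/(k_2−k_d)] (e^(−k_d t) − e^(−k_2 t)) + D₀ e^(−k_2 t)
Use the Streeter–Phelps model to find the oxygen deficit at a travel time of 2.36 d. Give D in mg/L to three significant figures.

k_d L₀/(k_2−k_d) = 0.0824×23.5/(0.208−0.0824) = 1.936/0.1256 = 15.42 mg/L.
e^(−k_d t) = e^(−0.0824×2.360) = 0.8233; e^(−k_2 t) = e^(−0.208×2.360) = 0.6121.
D = 15.42 × (0.8233 − 0.6121) + 4.13 × 0.6121 = 3.256 + 2.528 = 5.784 mg/L.

D ≈ 5.78 mg/L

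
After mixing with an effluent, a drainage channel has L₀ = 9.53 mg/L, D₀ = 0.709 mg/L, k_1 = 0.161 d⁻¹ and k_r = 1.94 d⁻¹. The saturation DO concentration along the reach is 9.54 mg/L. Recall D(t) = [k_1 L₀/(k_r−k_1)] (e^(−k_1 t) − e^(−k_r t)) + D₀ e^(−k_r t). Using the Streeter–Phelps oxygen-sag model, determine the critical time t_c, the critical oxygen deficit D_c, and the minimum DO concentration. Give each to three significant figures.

t_c ≈ 0.429 d; D_c ≈ 0.738 mg/L; min DO ≈ 8.80 mg/L

t_c = [1/(k_r−k_1)] ln[(k_r/k_1)(1 − D₀(k_r−k_1)/(k_1 L₀))]
= [1/(1.94−0.161)] ln[(1.94/0.161)(1 − 0.709×1.779/(0.161×9.53))]
= (1/1.779) ln[12.05 × 0.1779] = 0.5621 × ln(2.144) = 0.5621 × 0.7627 = 0.4287 d.
L(t_c) = L₀ e^(−k_1 t_c) = 9.53 × 0.9333 = 8.894 mg/L, and at the critical point k_r D_c = k_1 L, so D_c = (0.161/1.94) × 8.894 = 0.7381 mg/L.
Minimum DO = C_s − D_c = 9.54 − 0.7381 = 8.802 mg/L.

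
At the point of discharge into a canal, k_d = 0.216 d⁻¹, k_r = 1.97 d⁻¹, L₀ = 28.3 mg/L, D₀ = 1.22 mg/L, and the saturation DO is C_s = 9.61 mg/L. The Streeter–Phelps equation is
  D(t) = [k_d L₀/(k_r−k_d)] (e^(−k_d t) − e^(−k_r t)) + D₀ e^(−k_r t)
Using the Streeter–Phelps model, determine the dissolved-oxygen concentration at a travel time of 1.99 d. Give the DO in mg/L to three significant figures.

k_d L₀/(k_r−k_d) = 0.216×28.3/(1.97−0.216) = 6.113/1.754 = 3.485 mg/L.
e^(−k_d t) = e^(−0.216×1.990) = 0.6506; e^(−k_r t) = e^(−1.97×1.990) = 0.01984.
D = 3.485 × (0.6506 − 0.01984) + 1.22 × 0.01984 = 2.198 + 0.02420 = 2.222 mg/L.
DO = C_s − D = 9.61 − 2.222 = 7.388 mg/L.

DO ≈ 7.39 mg/L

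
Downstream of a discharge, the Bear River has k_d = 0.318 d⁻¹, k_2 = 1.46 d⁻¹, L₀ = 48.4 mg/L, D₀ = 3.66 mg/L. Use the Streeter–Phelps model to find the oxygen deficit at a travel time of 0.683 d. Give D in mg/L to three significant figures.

D ≈ 7.22 mg/L

k_d L₀/(k_2−k_d) = 0.318×48.4/(1.46−0.318) = 15.39/1.142 = 13.48 mg/L.
e^(−k_d t) = e^(−0.318×0.6830) = 0.8048; e^(−k_2 t) = e^(−1.46×0.6830) = 0.3689.
D = 13.48 × (0.8048 − 0.3689) + 3.66 × 0.3689 = 5.874 + 1.350 = 7.224 mg/L.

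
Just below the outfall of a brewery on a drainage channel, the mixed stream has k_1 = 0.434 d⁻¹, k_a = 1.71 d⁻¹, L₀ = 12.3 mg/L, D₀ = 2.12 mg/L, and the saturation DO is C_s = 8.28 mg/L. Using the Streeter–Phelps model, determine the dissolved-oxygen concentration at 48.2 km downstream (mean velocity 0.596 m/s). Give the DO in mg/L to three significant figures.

Travel time t = x/v = 48.2 km / (0.596 m/s) = 48200 m / 0.596 m/s = 80870 s = 0.9360 d.
k_1 L₀/(k_a−k_1) = 0.434×12.3/(1.71−0.434) = 5.338/1.276 = 4.184 mg/L.
e^(−k_1 t) = e^(−0.434×0.9360) = 0.6662; e^(−k_a t) = e^(−1.71×0.9360) = 0.2018.
D = 4.184 × (0.6662 − 0.2018) + 2.12 × 0.2018 = 1.943 + 0.4278 = 2.371 mg/L.
DO = C_s − D = 8.28 − 2.371 = 5.909 mg/L.

DO ≈ 5.91 mg/L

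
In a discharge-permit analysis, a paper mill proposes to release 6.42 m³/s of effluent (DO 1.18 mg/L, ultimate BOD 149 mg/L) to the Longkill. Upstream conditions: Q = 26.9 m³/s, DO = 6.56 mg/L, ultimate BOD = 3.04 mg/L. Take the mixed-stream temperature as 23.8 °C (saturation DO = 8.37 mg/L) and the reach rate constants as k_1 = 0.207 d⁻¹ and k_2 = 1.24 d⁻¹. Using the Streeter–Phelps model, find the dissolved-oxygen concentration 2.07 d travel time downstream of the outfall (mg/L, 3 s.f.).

DO ≈ 4.56 mg/L

Mixed DO = (26.9×6.56 + 6.42×1.18)/(26.9+6.42) = 184.0/33.32 = 5.523 mg/L.
Mixed L₀ = (26.9×3.04 + 6.42×149)/(33.32) = 1038/33.32 = 31.16 mg/L.
Initial deficit D₀ = C_s − DO₀ = 8.37 − 5.523 = 2.847 mg/L.
D(2.07) = [0.207×31.16/(1.24−0.207)](e^(−0.207×2.07) − e^(−1.24×2.07)) + 2.847 e^(−1.24×2.07)
= 6.245 × (0.6515 − 0.07678) + 2.847 × 0.07678 = 3.807 mg/L.
DO = 8.37 − 3.807 = 4.563 mg/L.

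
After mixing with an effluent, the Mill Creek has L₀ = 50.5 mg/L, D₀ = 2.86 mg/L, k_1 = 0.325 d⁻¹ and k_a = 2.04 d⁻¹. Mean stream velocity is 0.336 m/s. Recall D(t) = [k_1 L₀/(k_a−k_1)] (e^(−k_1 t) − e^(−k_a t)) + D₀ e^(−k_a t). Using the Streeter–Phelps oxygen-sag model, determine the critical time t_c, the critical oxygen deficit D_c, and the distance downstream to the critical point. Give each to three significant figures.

t_c ≈ 0.864 d; D_c ≈ 6.08 mg/L; x_c ≈ 25.1 km

With k_a/k_1 = 6.277 and 1 − D₀(k_a−k_1)/(k_1 L₀) = 0.7011,
t_c = ln(6.277 × 0.7011) / (2.04 − 0.325) = ln(4.401) / 1.715 = 1.482/1.715 = 0.8640 d.
D_c = (k_1/k_a) L₀ e^(−k_1 t_c) = (0.325/2.04) × 50.5 × e^(−0.325×0.8640) = 0.1593 × 50.5 × 0.7552 = 6.076 mg/L.
x_c = v t_c = 0.336 m/s × 0.8640 d × 86400 s/d = 25080 m ≈ 25.1 km.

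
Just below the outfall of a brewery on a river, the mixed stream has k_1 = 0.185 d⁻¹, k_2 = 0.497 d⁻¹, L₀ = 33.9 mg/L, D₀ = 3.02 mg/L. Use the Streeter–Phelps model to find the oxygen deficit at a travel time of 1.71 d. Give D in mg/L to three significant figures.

D ≈ 7.35 mg/L

k_1 L₀/(k_2−k_1) = 0.185×33.9/(0.497−0.185) = 6.271/0.3120 = 20.10 mg/L.
e^(−k_1 t) = e^(−0.185×1.710) = 0.7288; e^(−k_2 t) = e^(−0.497×1.710) = 0.4275.
D = 20.10 × (0.7288 − 0.4275) + 3.02 × 0.4275 = 6.057 + 1.291 = 7.348 mg/L.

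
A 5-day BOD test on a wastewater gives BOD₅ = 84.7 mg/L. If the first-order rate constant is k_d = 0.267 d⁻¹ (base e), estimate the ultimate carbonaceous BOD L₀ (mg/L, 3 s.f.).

L₀ ≈ 115 mg/L

BOD₅ = L₀(1 − e^(−5k_d)) ⇒ L₀ = BOD₅ / (1 − e^(−5×0.267))
= 84.7 / (1 − 0.2632) = 84.7 / 0.7368 = 115.0 mg/L.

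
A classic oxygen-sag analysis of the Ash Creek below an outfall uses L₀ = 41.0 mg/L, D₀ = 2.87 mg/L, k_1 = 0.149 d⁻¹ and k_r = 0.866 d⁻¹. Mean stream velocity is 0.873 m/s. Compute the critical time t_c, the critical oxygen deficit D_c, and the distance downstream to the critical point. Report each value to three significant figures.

At the critical point dD/dt = 0, so k_1 L₀ e^(−k_1 t) = k_r D. Substituting D(t) from the Streeter–Phelps equation and solving for t gives
t_c = ln[(k_r/k_1)(1 − D₀(k_r−k_1)/(k_1 L₀))] / (k_r−k_1).
Here k_r−k_1 = 0.7170 d⁻¹ and 1 − D₀(k_r−k_1)/(k_1 L₀) = 1 − 2.87×0.7170/(0.149×41.0) = 0.6632, so
t_c = ln(5.812 × 0.6632) / 0.7170 = 1.349 / 0.7170 = 1.882 d.
L(t_c) = L₀ e^(−k_1 t_c) = 41.0 × 0.7555 = 30.98 mg/L, and at the critical point k_r D_c = k_1 L, so D_c = (0.149/0.866) × 30.98 = 5.330 mg/L.
x_c = v t_c = 0.873 m/s × 1.882 d × 86400 s/d = 141900 m ≈ 142 km.

t_c ≈ 1.88 d; D_c ≈ 5.33 mg/L; x_c ≈ 142 km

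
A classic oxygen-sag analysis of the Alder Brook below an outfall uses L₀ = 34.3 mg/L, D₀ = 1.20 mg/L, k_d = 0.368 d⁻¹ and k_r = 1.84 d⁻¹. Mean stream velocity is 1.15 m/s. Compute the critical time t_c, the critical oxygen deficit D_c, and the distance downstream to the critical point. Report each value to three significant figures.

With k_r/k_d = 5.000 and 1 − D₀(k_r−k_d)/(k_d L₀) = 0.8601,
t_c = ln(5.000 × 0.8601) / (1.84 − 0.368) = ln(4.300) / 1.472 = 1.459/1.472 = 0.9910 d.
D_c = (k_d/k_r) L₀ e^(−k_d t_c) = (0.368/1.84) × 34.3 × e^(−0.368×0.9910) = 0.2000 × 34.3 × 0.6944 = 4.764 mg/L.
x_c = v t_c = 1.15 m/s × 0.9910 d × 86400 s/d = 98460 m ≈ 98.5 km.

t_c ≈ 0.991 d; D_c ≈ 4.76 mg/L; x_c ≈ 98.5 km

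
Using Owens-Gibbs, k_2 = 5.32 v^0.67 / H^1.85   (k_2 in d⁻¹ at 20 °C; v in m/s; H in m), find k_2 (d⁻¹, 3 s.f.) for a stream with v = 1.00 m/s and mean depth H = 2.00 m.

k_2 ≈ 1.48 d⁻¹

k_2 = 5.32 × 1.00^0.67 / 2.00^1.85 = 5.32 × 1.000 / 3.605 = 1.476 d⁻¹.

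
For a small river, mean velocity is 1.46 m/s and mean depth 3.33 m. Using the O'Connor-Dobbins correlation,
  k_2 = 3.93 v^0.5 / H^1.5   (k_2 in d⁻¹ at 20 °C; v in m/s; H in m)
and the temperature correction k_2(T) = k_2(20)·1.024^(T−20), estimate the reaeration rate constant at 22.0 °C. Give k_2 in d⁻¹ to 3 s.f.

k_2 ≈ 0.819 d⁻¹

k_2(20) = 3.93 × 1.46^0.5 / 3.33^1.5 = 3.93 × 1.208 / 6.077 = 0.7815 d⁻¹.
k_2(22.0) = 0.7815 × 1.024^(22.0−20) = 0.7815 × 1.049 = 0.8194 d⁻¹.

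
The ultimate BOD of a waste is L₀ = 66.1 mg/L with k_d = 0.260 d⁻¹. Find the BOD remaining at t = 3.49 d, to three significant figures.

L ≈ 26.7 mg/L

L_t = L₀ e^(−k_d t) = 66.1 × e^(−0.260×3.49) = 66.1 × 0.4036 = 26.68 mg/L.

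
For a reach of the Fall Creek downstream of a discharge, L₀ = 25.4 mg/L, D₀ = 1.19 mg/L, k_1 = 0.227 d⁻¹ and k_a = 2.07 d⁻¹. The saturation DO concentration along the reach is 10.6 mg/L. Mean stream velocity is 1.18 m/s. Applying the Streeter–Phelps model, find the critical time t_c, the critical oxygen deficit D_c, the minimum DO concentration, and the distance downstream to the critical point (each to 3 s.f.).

t_c ≈ 0.940 d; D_c ≈ 2.25 mg/L; min DO ≈ 8.35 mg/L; x_c ≈ 95.8 km

t_c = [1/(k_a−k_1)] ln[(k_a/k_1)(1 − D₀(k_a−k_1)/(k_1 L₀))]
= [1/(2.07−0.227)] ln[(2.07/0.227)(1 − 1.19×1.843/(0.227×25.4))]
= (1/1.843) ln[9.119 × 0.6196] = 0.5426 × ln(5.650) = 0.5426 × 1.732 = 0.9396 d.
L(t_c) = L₀ e^(−k_1 t_c) = 25.4 × 0.8079 = 20.52 mg/L, and at the critical point k_a D_c = k_1 L, so D_c = (0.227/2.07) × 20.52 = 2.250 mg/L.
Minimum DO = C_s − D_c = 10.6 − 2.250 = 8.350 mg/L.
x_c = v t_c = 1.18 m/s × 0.9396 d × 86400 s/d = 95800 m ≈ 95.8 km.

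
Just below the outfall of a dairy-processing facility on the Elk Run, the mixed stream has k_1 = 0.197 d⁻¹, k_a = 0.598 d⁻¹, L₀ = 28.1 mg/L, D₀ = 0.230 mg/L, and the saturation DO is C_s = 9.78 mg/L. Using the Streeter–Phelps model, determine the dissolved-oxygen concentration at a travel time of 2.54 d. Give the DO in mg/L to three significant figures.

k_1 L₀/(k_a−k_1) = 0.197×28.1/(0.598−0.197) = 5.536/0.4010 = 13.80 mg/L.
e^(−k_1 t) = e^(−0.197×2.540) = 0.6063; e^(−k_a t) = e^(−0.598×2.540) = 0.2189.
D = 13.80 × (0.6063 − 0.2189) + 0.230 × 0.2189 = 5.347 + 0.05036 = 5.398 mg/L.
DO = C_s − D = 9.78 − 5.398 = 4.382 mg/L.

DO ≈ 4.38 mg/L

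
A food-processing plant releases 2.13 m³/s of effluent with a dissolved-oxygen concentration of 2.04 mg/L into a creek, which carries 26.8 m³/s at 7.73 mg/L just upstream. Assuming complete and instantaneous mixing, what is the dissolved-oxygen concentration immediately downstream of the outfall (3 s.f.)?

Flow-weighted mixing: C = (Q_r C_r + Q_w C_w)/(Q_r + Q_w)
= (26.8×7.73 + 2.13×2.04)/(26.8 + 2.13) = 211.5/28.93 = 7.311 mg/L.

7.31 mg/L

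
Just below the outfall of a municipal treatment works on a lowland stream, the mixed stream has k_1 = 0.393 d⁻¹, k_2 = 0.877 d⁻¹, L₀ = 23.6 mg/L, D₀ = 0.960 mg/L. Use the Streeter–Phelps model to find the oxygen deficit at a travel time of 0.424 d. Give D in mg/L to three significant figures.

D ≈ 3.67 mg/L

k_1 L₀/(k_2−k_1) = 0.393×23.6/(0.877−0.393) = 9.275/0.4840 = 19.16 mg/L.
e^(−k_1 t) = e^(−0.393×0.4240) = 0.8465; e^(−k_2 t) = e^(−0.877×0.4240) = 0.6895.
D = 19.16 × (0.8465 − 0.6895) + 0.960 × 0.6895 = 3.010 + 0.6619 = 3.671 mg/L.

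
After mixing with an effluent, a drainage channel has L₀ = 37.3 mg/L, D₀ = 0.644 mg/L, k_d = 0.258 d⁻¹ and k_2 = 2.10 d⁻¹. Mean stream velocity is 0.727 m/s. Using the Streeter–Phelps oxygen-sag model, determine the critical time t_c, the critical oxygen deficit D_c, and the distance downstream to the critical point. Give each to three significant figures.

t_c ≈ 1.07 d; D_c ≈ 3.48 mg/L; x_c ≈ 67.0 km

t_c = [1/(k_2−k_d)] ln[(k_2/k_d)(1 − D₀(k_2−k_d)/(k_d L₀))]
= [1/(2.10−0.258)] ln[(2.10/0.258)(1 − 0.644×1.842/(0.258×37.3))]
= (1/1.842) ln[8.140 × 0.8767] = 0.5429 × ln(7.136) = 0.5429 × 1.965 = 1.067 d.
L(t_c) = L₀ e^(−k_d t_c) = 37.3 × 0.7594 = 28.32 mg/L, and at the critical point k_2 D_c = k_d L, so D_c = (0.258/2.10) × 28.32 = 3.480 mg/L.
x_c = v t_c = 0.727 m/s × 1.067 d × 86400 s/d = 67010 m ≈ 67.0 km.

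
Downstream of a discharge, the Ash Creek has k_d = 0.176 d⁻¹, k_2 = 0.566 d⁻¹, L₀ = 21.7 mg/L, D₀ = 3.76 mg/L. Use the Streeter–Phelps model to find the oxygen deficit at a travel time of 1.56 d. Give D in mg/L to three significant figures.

k_d L₀/(k_2−k_d) = 0.176×21.7/(0.566−0.176) = 3.819/0.3900 = 9.793 mg/L.
e^(−k_d t) = e^(−0.176×1.560) = 0.7599; e^(−k_2 t) = e^(−0.566×1.560) = 0.4136.
D = 9.793 × (0.7599 − 0.4136) + 3.76 × 0.4136 = 3.392 + 1.555 = 4.947 mg/L.

D ≈ 4.95 mg/L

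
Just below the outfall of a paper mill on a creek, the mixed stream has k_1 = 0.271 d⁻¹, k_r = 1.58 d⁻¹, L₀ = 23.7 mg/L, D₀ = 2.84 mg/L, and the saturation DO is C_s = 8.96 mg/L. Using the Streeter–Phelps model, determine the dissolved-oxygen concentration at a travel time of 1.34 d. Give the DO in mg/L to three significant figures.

k_1 L₀/(k_r−k_1) = 0.271×23.7/(1.58−0.271) = 6.423/1.309 = 4.907 mg/L.
e^(−k_1 t) = e^(−0.271×1.340) = 0.6955; e^(−k_r t) = e^(−1.58×1.340) = 0.1204.
D = 4.907 × (0.6955 − 0.1204) + 2.84 × 0.1204 = 2.822 + 0.3418 = 3.164 mg/L.
DO = C_s − D = 8.96 − 3.164 = 5.796 mg/L.

DO ≈ 5.80 mg/L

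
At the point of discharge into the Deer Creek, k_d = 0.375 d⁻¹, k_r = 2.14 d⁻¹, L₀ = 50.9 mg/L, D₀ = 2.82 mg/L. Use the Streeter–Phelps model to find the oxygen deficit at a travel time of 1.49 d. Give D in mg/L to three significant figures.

k_d L₀/(k_r−k_d) = 0.375×50.9/(2.14−0.375) = 19.09/1.765 = 10.81 mg/L.
e^(−k_d t) = e^(−0.375×1.490) = 0.5719; e^(−k_r t) = e^(−2.14×1.490) = 0.04123.
D = 10.81 × (0.5719 − 0.04123) + 2.82 × 0.04123 = 5.739 + 0.1163 = 5.855 mg/L.

D ≈ 5.86 mg/L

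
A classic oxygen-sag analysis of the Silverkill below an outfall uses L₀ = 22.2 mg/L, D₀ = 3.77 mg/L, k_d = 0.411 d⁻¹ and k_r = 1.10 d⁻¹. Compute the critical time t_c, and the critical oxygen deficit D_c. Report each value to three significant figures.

t_c ≈ 0.943 d; D_c ≈ 5.63 mg/L

With k_r/k_d = 2.676 and 1 − D₀(k_r−k_d)/(k_d L₀) = 0.7153,
t_c = ln(2.676 × 0.7153) / (1.10 − 0.411) = ln(1.914) / 0.6890 = 0.6494/0.6890 = 0.9426 d.
D_c = (k_d/k_r) L₀ e^(−k_d t_c) = (0.411/1.10) × 22.2 × e^(−0.411×0.9426) = 0.3736 × 22.2 × 0.6788 = 5.631 mg/L.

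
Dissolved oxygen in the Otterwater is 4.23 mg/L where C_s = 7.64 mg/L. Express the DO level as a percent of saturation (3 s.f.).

% saturation = C/C_s × 100 = 4.23/7.64 × 100 = 55.4 %.

55.4 % saturation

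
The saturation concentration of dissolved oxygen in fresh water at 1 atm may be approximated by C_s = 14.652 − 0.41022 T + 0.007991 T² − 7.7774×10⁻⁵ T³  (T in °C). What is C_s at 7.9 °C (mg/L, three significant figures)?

C_s = 14.652 − 0.41022×7.9 + 0.007991×7.9² − 7.7774×10⁻⁵×7.9³ = 11.87 mg/L.

C_s ≈ 11.9 mg/L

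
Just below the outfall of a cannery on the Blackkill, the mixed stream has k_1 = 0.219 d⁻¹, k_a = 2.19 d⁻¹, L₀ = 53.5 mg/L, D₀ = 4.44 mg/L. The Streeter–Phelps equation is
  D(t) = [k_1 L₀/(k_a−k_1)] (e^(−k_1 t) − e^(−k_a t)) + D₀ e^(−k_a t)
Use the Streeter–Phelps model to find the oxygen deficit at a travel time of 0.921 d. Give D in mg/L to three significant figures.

D ≈ 4.66 mg/L

k_1 L₀/(k_a−k_1) = 0.219×53.5/(2.19−0.219) = 11.72/1.971 = 5.944 mg/L.
e^(−k_1 t) = e^(−0.219×0.9210) = 0.8173; e^(−k_a t) = e^(−2.19×0.9210) = 0.1331.
D = 5.944 × (0.8173 − 0.1331) + 4.44 × 0.1331 = 4.068 + 0.5908 = 4.658 mg/L.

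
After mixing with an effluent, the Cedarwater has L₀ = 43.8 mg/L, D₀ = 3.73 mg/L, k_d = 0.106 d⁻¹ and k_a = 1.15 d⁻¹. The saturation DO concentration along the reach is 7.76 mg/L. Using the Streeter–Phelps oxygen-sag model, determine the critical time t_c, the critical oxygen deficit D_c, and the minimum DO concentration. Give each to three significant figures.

t_c = [1/(k_a−k_d)] ln[(k_a/k_d)(1 − D₀(k_a−k_d)/(k_d L₀))]
= [1/(1.15−0.106)] ln[(1.15/0.106)(1 − 3.73×1.044/(0.106×43.8))]
= (1/1.044) ln[10.85 × 0.1613] = 0.9579 × ln(1.749) = 0.9579 × 0.5593 = 0.5357 d.
D_c = (k_d/k_a) L₀ e^(−k_d t_c) = (0.106/1.15) × 43.8 × e^(−0.106×0.5357) = 0.09217 × 43.8 × 0.9448 = 3.814 mg/L.
Minimum DO = C_s − D_c = 7.76 − 3.814 = 3.946 mg/L.

t_c ≈ 0.536 d; D_c ≈ 3.81 mg/L; min DO ≈ 3.95 mg/L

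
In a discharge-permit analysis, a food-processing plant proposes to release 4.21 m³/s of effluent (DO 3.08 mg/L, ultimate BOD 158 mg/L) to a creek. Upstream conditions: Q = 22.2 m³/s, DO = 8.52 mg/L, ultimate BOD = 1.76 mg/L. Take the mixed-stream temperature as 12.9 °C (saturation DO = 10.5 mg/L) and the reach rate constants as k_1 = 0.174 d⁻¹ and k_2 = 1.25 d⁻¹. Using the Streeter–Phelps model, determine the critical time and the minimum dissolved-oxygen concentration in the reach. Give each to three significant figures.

Mixed DO = (22.2×8.52 + 4.21×3.08)/(22.2+4.21) = 202.1/26.41 = 7.653 mg/L.
Mixed L₀ = (22.2×1.76 + 4.21×158)/(26.41) = 704.3/26.41 = 26.67 mg/L.
Initial deficit D₀ = C_s − DO₀ = 10.5 − 7.653 = 2.847 mg/L.
t_c = (1/1.076) ln[(1.25/0.174)(1 − 2.847×1.076/(0.174×26.67))] = 0.9294 × ln(2.441) = 0.8292 d.
D_c = (0.174/1.25) × 26.67 × e^(−0.174×0.8292) = 0.1392 × 26.67 × 0.8656 = 3.213 mg/L.
Minimum DO = 10.5 − 3.213 = 7.287 mg/L.

t_c ≈ 0.829 d; minimum DO ≈ 7.29 mg/L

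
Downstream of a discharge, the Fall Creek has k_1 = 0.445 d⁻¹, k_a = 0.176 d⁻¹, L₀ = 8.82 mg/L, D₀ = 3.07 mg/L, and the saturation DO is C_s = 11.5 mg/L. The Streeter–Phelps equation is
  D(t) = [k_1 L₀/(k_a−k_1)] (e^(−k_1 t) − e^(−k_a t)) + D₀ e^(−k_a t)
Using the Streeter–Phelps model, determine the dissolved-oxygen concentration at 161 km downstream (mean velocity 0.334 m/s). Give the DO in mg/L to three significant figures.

Travel time t = x/v = 161 km / (0.334 m/s) = 161000 m / 0.334 m/s = 482000 s = 5.579 d.
k_1 L₀/(k_a−k_1) = 0.445×8.82/(0.176−0.445) = 3.925/-0.2690 = -14.59 mg/L.
e^(−k_1 t) = e^(−0.445×5.579) = 0.08352; e^(−k_a t) = e^(−0.176×5.579) = 0.3746.
D = -14.59 × (0.08352 − 0.3746) + 3.07 × 0.3746 = 4.247 + 1.150 = 5.397 mg/L.
DO = C_s − D = 11.5 − 5.397 = 6.103 mg/L.

DO ≈ 6.10 mg/L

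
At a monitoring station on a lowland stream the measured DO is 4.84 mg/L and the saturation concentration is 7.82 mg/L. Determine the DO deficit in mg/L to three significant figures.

D ≈ 2.98 mg/L

D = C_s − C = 7.82 − 4.84 = 2.98 mg/L.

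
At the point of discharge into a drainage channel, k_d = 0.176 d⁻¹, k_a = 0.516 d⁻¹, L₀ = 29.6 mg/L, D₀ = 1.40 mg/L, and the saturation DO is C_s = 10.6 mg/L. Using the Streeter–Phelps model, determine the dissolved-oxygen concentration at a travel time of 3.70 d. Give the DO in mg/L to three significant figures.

k_d L₀/(k_a−k_d) = 0.176×29.6/(0.516−0.176) = 5.210/0.3400 = 15.32 mg/L.
e^(−k_d t) = e^(−0.176×3.700) = 0.5214; e^(−k_a t) = e^(−0.516×3.700) = 0.1482.
D = 15.32 × (0.5214 − 0.1482) + 1.40 × 0.1482 = 5.719 + 0.2075 = 5.926 mg/L.
DO = C_s − D = 10.6 − 5.926 = 4.674 mg/L.

DO ≈ 4.67 mg/L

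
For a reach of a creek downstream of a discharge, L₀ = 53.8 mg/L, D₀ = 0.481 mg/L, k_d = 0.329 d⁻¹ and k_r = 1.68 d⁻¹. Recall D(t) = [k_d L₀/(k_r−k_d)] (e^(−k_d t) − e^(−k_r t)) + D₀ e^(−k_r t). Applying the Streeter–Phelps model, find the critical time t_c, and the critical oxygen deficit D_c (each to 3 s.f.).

At the critical point dD/dt = 0, so k_d L₀ e^(−k_d t) = k_r D. Substituting D(t) from the Streeter–Phelps equation and solving for t gives
t_c = ln[(k_r/k_d)(1 − D₀(k_r−k_d)/(k_d L₀))] / (k_r−k_d).
Here k_r−k_d = 1.351 d⁻¹ and 1 − D₀(k_r−k_d)/(k_d L₀) = 1 − 0.481×1.351/(0.329×53.8) = 0.9633, so
t_c = ln(5.106 × 0.9633) / 1.351 = 1.593 / 1.351 = 1.179 d.
D_c = (k_d/k_r) L₀ e^(−k_d t_c) = (0.329/1.68) × 53.8 × e^(−0.329×1.179) = 0.1958 × 53.8 × 0.6784 = 7.148 mg/L.

t_c ≈ 1.18 d; D_c ≈ 7.15 mg/L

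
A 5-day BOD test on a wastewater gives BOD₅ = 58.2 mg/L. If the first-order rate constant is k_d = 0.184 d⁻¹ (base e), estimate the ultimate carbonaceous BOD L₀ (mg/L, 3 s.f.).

L₀ ≈ 96.8 mg/L

BOD₅ = L₀(1 − e^(−5k_d)) ⇒ L₀ = BOD₅ / (1 − e^(−5×0.184))
= 58.2 / (1 − 0.3985) = 58.2 / 0.6015 = 96.76 mg/L.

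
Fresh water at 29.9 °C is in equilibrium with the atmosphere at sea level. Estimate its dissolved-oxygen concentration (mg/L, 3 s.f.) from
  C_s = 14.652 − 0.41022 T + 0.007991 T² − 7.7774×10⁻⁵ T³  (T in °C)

C_s ≈ 7.45 mg/L

C_s = 14.652 − 0.41022×29.9 + 0.007991×29.9² − 7.7774×10⁻⁵×29.9³ = 7.451 mg/L.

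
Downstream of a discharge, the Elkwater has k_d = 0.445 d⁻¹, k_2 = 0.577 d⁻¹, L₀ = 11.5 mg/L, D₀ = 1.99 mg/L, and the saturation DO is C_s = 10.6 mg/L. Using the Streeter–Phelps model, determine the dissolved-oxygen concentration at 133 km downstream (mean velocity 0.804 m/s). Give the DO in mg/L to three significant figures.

Travel time t = x/v = 133 km / (0.804 m/s) = 133000 m / 0.804 m/s = 165400 s = 1.915 d.
k_d L₀/(k_2−k_d) = 0.445×11.5/(0.577−0.445) = 5.117/0.1320 = 38.77 mg/L.
e^(−k_d t) = e^(−0.445×1.915) = 0.4266; e^(−k_2 t) = e^(−0.577×1.915) = 0.3313.
D = 38.77 × (0.4266 − 0.3313) + 1.99 × 0.3313 = 3.693 + 0.6593 = 4.352 mg/L.
DO = C_s − D = 10.6 − 4.352 = 6.248 mg/L.

DO ≈ 6.25 mg/L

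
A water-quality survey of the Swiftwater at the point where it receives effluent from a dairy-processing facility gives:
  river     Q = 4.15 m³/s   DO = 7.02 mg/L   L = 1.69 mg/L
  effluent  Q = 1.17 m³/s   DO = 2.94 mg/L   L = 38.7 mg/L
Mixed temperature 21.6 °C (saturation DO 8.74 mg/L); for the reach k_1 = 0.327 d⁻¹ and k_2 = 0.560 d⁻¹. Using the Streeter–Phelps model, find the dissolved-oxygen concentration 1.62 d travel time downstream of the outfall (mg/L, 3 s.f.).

Mixed DO = (4.15×7.02 + 1.17×2.94)/(4.15+1.17) = 32.57/5.320 = 6.123 mg/L.
Mixed L₀ = (4.15×1.69 + 1.17×38.7)/(5.320) = 52.29/5.320 = 9.829 mg/L.
Initial deficit D₀ = C_s − DO₀ = 8.74 − 6.123 = 2.617 mg/L.
D(1.62) = [0.327×9.829/(0.560−0.327)](e^(−0.327×1.62) − e^(−0.560×1.62)) + 2.617 e^(−0.560×1.62)
= 13.79 × (0.5888 − 0.4037) + 2.617 × 0.4037 = 3.610 mg/L.
DO = 8.74 − 3.610 = 5.130 mg/L.

DO ≈ 5.13 mg/L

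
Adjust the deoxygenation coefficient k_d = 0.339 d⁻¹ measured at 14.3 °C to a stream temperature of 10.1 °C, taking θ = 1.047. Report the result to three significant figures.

k_d ≈ 0.280 d⁻¹

k_d(T₂) = k_d(T₁) · θ^(T₂−T₁) = 0.339 × 1.047^(10.1−14.3)
= 0.339 × 1.047^-4.20 = 0.339 × 0.8246 = 0.2795 d⁻¹.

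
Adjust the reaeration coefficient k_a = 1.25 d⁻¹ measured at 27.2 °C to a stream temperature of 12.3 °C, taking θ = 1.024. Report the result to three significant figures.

k_a(T₂) = k_a(T₁) · θ^(T₂−T₁) = 1.25 × 1.024^(12.3−27.2)
= 1.25 × 1.024^-14.9 = 1.25 × 0.7023 = 0.8779 d⁻¹.

k_a ≈ 0.878 d⁻¹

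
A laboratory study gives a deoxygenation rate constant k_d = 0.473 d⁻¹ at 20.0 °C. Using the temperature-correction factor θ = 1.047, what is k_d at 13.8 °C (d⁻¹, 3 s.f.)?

k_d(T₂) = k_d(T₁) · θ^(T₂−T₁) = 0.473 × 1.047^(13.8−20.0)
= 0.473 × 1.047^-6.20 = 0.473 × 0.7522 = 0.3558 d⁻¹.

k_d ≈ 0.356 d⁻¹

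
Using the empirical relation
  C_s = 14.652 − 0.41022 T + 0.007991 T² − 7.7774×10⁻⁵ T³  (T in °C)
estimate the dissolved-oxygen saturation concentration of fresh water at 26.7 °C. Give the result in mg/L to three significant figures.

C_s = 14.652 − 0.41022×26.7 + 0.007991×26.7² − 7.7774×10⁻⁵×26.7³ = 7.915 mg/L.

C_s ≈ 7.92 mg/L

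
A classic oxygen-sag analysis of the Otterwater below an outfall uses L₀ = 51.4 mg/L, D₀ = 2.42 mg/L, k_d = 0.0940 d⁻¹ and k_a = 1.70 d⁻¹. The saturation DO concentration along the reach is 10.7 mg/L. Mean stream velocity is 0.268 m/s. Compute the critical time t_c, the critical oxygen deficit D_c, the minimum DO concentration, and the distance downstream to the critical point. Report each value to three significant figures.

t_c ≈ 0.787 d; D_c ≈ 2.64 mg/L; min DO ≈ 8.06 mg/L; x_c ≈ 18.2 km

t_c = [1/(k_a−k_d)] ln[(k_a/k_d)(1 − D₀(k_a−k_d)/(k_d L₀))]
= [1/(1.70−0.0940)] ln[(1.70/0.0940)(1 − 2.42×1.606/(0.0940×51.4))]
= (1/1.606) ln[18.09 × 0.1956] = 0.6227 × ln(3.538) = 0.6227 × 1.263 = 0.7867 d.
L(t_c) = L₀ e^(−k_d t_c) = 51.4 × 0.9287 = 47.74 mg/L, and at the critical point k_a D_c = k_d L, so D_c = (0.0940/1.70) × 47.74 = 2.640 mg/L.
Minimum DO = C_s − D_c = 10.7 − 2.640 = 8.060 mg/L.
x_c = v t_c = 0.268 m/s × 0.7867 d × 86400 s/d = 18220 m ≈ 18.2 km.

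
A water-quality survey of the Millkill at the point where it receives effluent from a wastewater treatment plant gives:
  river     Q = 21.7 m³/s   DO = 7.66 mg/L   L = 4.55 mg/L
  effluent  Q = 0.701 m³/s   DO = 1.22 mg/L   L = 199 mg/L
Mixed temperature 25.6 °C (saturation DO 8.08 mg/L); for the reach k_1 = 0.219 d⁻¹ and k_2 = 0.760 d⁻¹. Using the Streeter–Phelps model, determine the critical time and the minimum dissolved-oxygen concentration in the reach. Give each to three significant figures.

Mixed DO = (21.7×7.66 + 0.701×1.22)/(21.7+0.701) = 167.1/22.40 = 7.458 mg/L.
Mixed L₀ = (21.7×4.55 + 0.701×199)/(22.40) = 238.2/22.40 = 10.63 mg/L.
Initial deficit D₀ = C_s − DO₀ = 8.08 − 7.458 = 0.6215 mg/L.
t_c = (1/0.5410) ln[(0.760/0.219)(1 − 0.6215×0.5410/(0.219×10.63))] = 1.848 × ln(2.969) = 2.012 d.
D_c = (0.219/0.760) × 10.63 × e^(−0.219×2.012) = 0.2882 × 10.63 × 0.6437 = 1.973 mg/L.
Minimum DO = 8.08 − 1.973 = 6.107 mg/L.

t_c ≈ 2.01 d; minimum DO ≈ 6.11 mg/L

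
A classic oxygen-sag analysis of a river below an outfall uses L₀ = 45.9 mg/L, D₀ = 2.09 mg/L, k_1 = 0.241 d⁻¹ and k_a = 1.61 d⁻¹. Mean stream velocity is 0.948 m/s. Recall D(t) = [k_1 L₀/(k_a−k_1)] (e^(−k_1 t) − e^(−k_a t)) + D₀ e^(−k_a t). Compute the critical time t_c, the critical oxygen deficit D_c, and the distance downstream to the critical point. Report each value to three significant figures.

With k_a/k_1 = 6.680 and 1 − D₀(k_a−k_1)/(k_1 L₀) = 0.7413,
t_c = ln(6.680 × 0.7413) / (1.61 − 0.241) = ln(4.953) / 1.369 = 1.600/1.369 = 1.169 d.
D_c = (k_1/k_a) L₀ e^(−k_1 t_c) = (0.241/1.61) × 45.9 × e^(−0.241×1.169) = 0.1497 × 45.9 × 0.7545 = 5.184 mg/L.
x_c = v t_c = 0.948 m/s × 1.169 d × 86400 s/d = 95720 m ≈ 95.7 km.

t_c ≈ 1.17 d; D_c ≈ 5.18 mg/L; x_c ≈ 95.7 km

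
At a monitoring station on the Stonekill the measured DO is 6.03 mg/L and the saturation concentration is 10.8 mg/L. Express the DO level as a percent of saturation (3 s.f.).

55.8 % saturation

% saturation = C/C_s × 100 = 6.03/10.8 × 100 = 55.8 %.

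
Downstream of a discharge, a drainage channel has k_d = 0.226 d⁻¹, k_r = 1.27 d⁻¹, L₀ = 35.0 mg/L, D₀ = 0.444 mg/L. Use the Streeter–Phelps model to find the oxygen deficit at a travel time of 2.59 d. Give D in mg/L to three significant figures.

k_d L₀/(k_r−k_d) = 0.226×35.0/(1.27−0.226) = 7.910/1.044 = 7.577 mg/L.
e^(−k_d t) = e^(−0.226×2.590) = 0.5569; e^(−k_r t) = e^(−1.27×2.590) = 0.03728.
D = 7.577 × (0.5569 − 0.03728) + 0.444 × 0.03728 = 3.937 + 0.01655 = 3.954 mg/L.

D ≈ 3.95 mg/L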